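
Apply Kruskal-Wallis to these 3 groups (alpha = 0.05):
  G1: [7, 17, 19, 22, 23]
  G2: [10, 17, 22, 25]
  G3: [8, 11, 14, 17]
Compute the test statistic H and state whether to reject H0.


Step 1: Combine all N = 13 observations and assign midranks.
sorted (value, group, rank): (7,G1,1), (8,G3,2), (10,G2,3), (11,G3,4), (14,G3,5), (17,G1,7), (17,G2,7), (17,G3,7), (19,G1,9), (22,G1,10.5), (22,G2,10.5), (23,G1,12), (25,G2,13)
Step 2: Sum ranks within each group.
R_1 = 39.5 (n_1 = 5)
R_2 = 33.5 (n_2 = 4)
R_3 = 18 (n_3 = 4)
Step 3: H = 12/(N(N+1)) * sum(R_i^2/n_i) - 3(N+1)
     = 12/(13*14) * (39.5^2/5 + 33.5^2/4 + 18^2/4) - 3*14
     = 0.065934 * 673.612 - 42
     = 2.414011.
Step 4: Ties present; correction factor C = 1 - 30/(13^3 - 13) = 0.986264. Corrected H = 2.414011 / 0.986264 = 2.447632.
Step 5: Under H0, H ~ chi^2(2); p-value = 0.294106.
Step 6: alpha = 0.05. fail to reject H0.

H = 2.4476, df = 2, p = 0.294106, fail to reject H0.


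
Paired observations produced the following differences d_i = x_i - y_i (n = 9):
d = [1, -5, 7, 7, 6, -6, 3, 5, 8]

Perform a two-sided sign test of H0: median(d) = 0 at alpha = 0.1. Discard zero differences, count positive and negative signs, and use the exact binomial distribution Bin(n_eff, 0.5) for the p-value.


Step 1: Discard zero differences. Original n = 9; n_eff = number of nonzero differences = 9.
Nonzero differences (with sign): +1, -5, +7, +7, +6, -6, +3, +5, +8
Step 2: Count signs: positive = 7, negative = 2.
Step 3: Under H0: P(positive) = 0.5, so the number of positives S ~ Bin(9, 0.5).
Step 4: Two-sided exact p-value = sum of Bin(9,0.5) probabilities at or below the observed probability = 0.179688.
Step 5: alpha = 0.1. fail to reject H0.

n_eff = 9, pos = 7, neg = 2, p = 0.179688, fail to reject H0.


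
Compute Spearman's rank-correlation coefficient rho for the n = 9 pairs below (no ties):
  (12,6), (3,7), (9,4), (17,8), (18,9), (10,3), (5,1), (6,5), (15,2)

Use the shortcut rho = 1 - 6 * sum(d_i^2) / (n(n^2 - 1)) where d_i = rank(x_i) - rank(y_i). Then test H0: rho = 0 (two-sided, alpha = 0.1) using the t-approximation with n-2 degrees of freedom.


Step 1: Rank x and y separately (midranks; no ties here).
rank(x): 12->6, 3->1, 9->4, 17->8, 18->9, 10->5, 5->2, 6->3, 15->7
rank(y): 6->6, 7->7, 4->4, 8->8, 9->9, 3->3, 1->1, 5->5, 2->2
Step 2: d_i = R_x(i) - R_y(i); compute d_i^2.
  (6-6)^2=0, (1-7)^2=36, (4-4)^2=0, (8-8)^2=0, (9-9)^2=0, (5-3)^2=4, (2-1)^2=1, (3-5)^2=4, (7-2)^2=25
sum(d^2) = 70.
Step 3: rho = 1 - 6*70 / (9*(9^2 - 1)) = 1 - 420/720 = 0.416667.
Step 4: Under H0, t = rho * sqrt((n-2)/(1-rho^2)) = 1.2127 ~ t(7).
Step 5: Two-sided p-value from the t-distribution with 7 df = 0.264586.
Step 6: alpha = 0.1. fail to reject H0.

rho = 0.4167, p = 0.264586, fail to reject H0 at alpha = 0.1.


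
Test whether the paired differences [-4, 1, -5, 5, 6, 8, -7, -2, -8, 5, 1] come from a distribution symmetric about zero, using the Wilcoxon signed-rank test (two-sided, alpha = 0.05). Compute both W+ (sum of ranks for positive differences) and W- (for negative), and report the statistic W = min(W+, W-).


Step 1: Drop any zero differences (none here) and take |d_i|.
|d| = [4, 1, 5, 5, 6, 8, 7, 2, 8, 5, 1]
Step 2: Midrank |d_i| (ties get averaged ranks).
ranks: |4|->4, |1|->1.5, |5|->6, |5|->6, |6|->8, |8|->10.5, |7|->9, |2|->3, |8|->10.5, |5|->6, |1|->1.5
Step 3: Attach original signs; sum ranks with positive sign and with negative sign.
W+ = 1.5 + 6 + 8 + 10.5 + 6 + 1.5 = 33.5
W- = 4 + 6 + 9 + 3 + 10.5 = 32.5
(Check: W+ + W- = 66 should equal n(n+1)/2 = 66.)
Step 4: Test statistic W = min(W+, W-) = 32.5.
Step 5: Ties in |d|, so use the tie-corrected normal approximation.
        E[W] = n(n+1)/4 = 11*12/4 = 33.
        Tie groups: |d|=1 (t=2), |d|=5 (t=3), |d|=8 (t=2); sum(t^3 - t) = 36.
        Var[W] = n(n+1)(2n+1)/24 - sum(t^3-t)/48 = 3036/24 - 36/48 = 125.75.
        z = (W - E[W]) / sqrt(Var[W]) = (32.5 - 33) / 11.2138 = -0.0446.
        Two-sided p = 2*Phi(z) = 0.964436.
Step 6: alpha = 0.05. fail to reject H0.

W+ = 33.5, W- = 32.5, W = min = 32.5, p = 0.964436, fail to reject H0.


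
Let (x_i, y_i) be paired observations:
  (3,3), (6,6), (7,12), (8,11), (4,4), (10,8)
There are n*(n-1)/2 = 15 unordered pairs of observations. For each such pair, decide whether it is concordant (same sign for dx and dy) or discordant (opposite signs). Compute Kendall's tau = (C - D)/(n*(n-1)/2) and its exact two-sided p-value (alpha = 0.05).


Step 1: Enumerate the 15 unordered pairs (i,j) with i<j and classify each by sign(x_j-x_i) * sign(y_j-y_i).
  (1,2):dx=+3,dy=+3->C; (1,3):dx=+4,dy=+9->C; (1,4):dx=+5,dy=+8->C; (1,5):dx=+1,dy=+1->C
  (1,6):dx=+7,dy=+5->C; (2,3):dx=+1,dy=+6->C; (2,4):dx=+2,dy=+5->C; (2,5):dx=-2,dy=-2->C
  (2,6):dx=+4,dy=+2->C; (3,4):dx=+1,dy=-1->D; (3,5):dx=-3,dy=-8->C; (3,6):dx=+3,dy=-4->D
  (4,5):dx=-4,dy=-7->C; (4,6):dx=+2,dy=-3->D; (5,6):dx=+6,dy=+4->C
Step 2: C = 12, D = 3, total pairs = 15.
Step 3: tau = (C - D)/(n(n-1)/2) = (12 - 3)/15 = 0.600000.
Step 4: Exact two-sided p-value (enumerate n! = 720 permutations of y under H0): p = 0.136111.
Step 5: alpha = 0.05. fail to reject H0.

tau_b = 0.6000 (C=12, D=3), p = 0.136111, fail to reject H0.


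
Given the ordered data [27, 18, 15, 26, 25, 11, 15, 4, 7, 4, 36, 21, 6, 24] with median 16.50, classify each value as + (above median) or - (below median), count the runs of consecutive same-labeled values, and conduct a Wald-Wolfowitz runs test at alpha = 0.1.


Step 1: Compute median = 16.50; label A = above, B = below.
Labels in order: AABAABBBBBAABA  (n_A = 7, n_B = 7)
Step 2: Count runs R = 7.
Step 3: Under H0 (random ordering), E[R] = 2*n_A*n_B/(n_A+n_B) + 1 = 2*7*7/14 + 1 = 8.0000.
        Var[R] = 2*n_A*n_B*(2*n_A*n_B - n_A - n_B) / ((n_A+n_B)^2 * (n_A+n_B-1)) = 8232/2548 = 3.2308.
        SD[R] = 1.7974.
Step 4: Continuity-corrected z = (R + 0.5 - E[R]) / SD[R] = (7 + 0.5 - 8.0000) / 1.7974 = -0.2782.
Step 5: Two-sided p-value via normal approximation = 2*(1 - Phi(|z|)) = 0.780879.
Step 6: alpha = 0.1. fail to reject H0.

R = 7, z = -0.2782, p = 0.780879, fail to reject H0.


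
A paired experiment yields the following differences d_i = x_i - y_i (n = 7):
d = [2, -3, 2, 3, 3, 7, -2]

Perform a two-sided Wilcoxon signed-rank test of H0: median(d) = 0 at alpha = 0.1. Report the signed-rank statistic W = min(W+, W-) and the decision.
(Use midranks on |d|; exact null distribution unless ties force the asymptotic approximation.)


Step 1: Drop any zero differences (none here) and take |d_i|.
|d| = [2, 3, 2, 3, 3, 7, 2]
Step 2: Midrank |d_i| (ties get averaged ranks).
ranks: |2|->2, |3|->5, |2|->2, |3|->5, |3|->5, |7|->7, |2|->2
Step 3: Attach original signs; sum ranks with positive sign and with negative sign.
W+ = 2 + 2 + 5 + 5 + 7 = 21
W- = 5 + 2 = 7
(Check: W+ + W- = 28 should equal n(n+1)/2 = 28.)
Step 4: Test statistic W = min(W+, W-) = 7.
Step 5: Ties in |d|, so use the tie-corrected normal approximation.
        E[W] = n(n+1)/4 = 7*8/4 = 14.
        Tie groups: |d|=2 (t=3), |d|=3 (t=3); sum(t^3 - t) = 48.
        Var[W] = n(n+1)(2n+1)/24 - sum(t^3-t)/48 = 840/24 - 48/48 = 34.
        z = (W - E[W]) / sqrt(Var[W]) = (7 - 14) / 5.8310 = -1.2005.
        Two-sided p = 2*Phi(z) = 0.229949.
Step 6: alpha = 0.1. fail to reject H0.

W+ = 21, W- = 7, W = min = 7, p = 0.229949, fail to reject H0.


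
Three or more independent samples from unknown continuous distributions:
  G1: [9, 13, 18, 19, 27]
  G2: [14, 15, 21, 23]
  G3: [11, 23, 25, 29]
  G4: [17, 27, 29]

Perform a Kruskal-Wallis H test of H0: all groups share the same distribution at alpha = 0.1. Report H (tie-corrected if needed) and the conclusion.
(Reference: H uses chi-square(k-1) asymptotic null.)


Step 1: Combine all N = 16 observations and assign midranks.
sorted (value, group, rank): (9,G1,1), (11,G3,2), (13,G1,3), (14,G2,4), (15,G2,5), (17,G4,6), (18,G1,7), (19,G1,8), (21,G2,9), (23,G2,10.5), (23,G3,10.5), (25,G3,12), (27,G1,13.5), (27,G4,13.5), (29,G3,15.5), (29,G4,15.5)
Step 2: Sum ranks within each group.
R_1 = 32.5 (n_1 = 5)
R_2 = 28.5 (n_2 = 4)
R_3 = 40 (n_3 = 4)
R_4 = 35 (n_4 = 3)
Step 3: H = 12/(N(N+1)) * sum(R_i^2/n_i) - 3(N+1)
     = 12/(16*17) * (32.5^2/5 + 28.5^2/4 + 40^2/4 + 35^2/3) - 3*17
     = 0.044118 * 1222.65 - 51
     = 2.940257.
Step 4: Ties present; correction factor C = 1 - 18/(16^3 - 16) = 0.995588. Corrected H = 2.940257 / 0.995588 = 2.953287.
Step 5: Under H0, H ~ chi^2(3); p-value = 0.398884.
Step 6: alpha = 0.1. fail to reject H0.

H = 2.9533, df = 3, p = 0.398884, fail to reject H0.


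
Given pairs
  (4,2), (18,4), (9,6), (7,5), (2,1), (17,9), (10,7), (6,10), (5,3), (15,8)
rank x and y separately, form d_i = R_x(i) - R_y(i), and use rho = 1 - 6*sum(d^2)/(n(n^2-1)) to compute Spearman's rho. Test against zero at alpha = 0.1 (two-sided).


Step 1: Rank x and y separately (midranks; no ties here).
rank(x): 4->2, 18->10, 9->6, 7->5, 2->1, 17->9, 10->7, 6->4, 5->3, 15->8
rank(y): 2->2, 4->4, 6->6, 5->5, 1->1, 9->9, 7->7, 10->10, 3->3, 8->8
Step 2: d_i = R_x(i) - R_y(i); compute d_i^2.
  (2-2)^2=0, (10-4)^2=36, (6-6)^2=0, (5-5)^2=0, (1-1)^2=0, (9-9)^2=0, (7-7)^2=0, (4-10)^2=36, (3-3)^2=0, (8-8)^2=0
sum(d^2) = 72.
Step 3: rho = 1 - 6*72 / (10*(10^2 - 1)) = 1 - 432/990 = 0.563636.
Step 4: Under H0, t = rho * sqrt((n-2)/(1-rho^2)) = 1.9300 ~ t(8).
Step 5: Two-sided p-value from the t-distribution with 8 df = 0.089724.
Step 6: alpha = 0.1. reject H0.

rho = 0.5636, p = 0.089724, reject H0 at alpha = 0.1.


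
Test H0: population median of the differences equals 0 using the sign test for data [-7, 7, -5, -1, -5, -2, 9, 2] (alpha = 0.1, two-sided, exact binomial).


Step 1: Discard zero differences. Original n = 8; n_eff = number of nonzero differences = 8.
Nonzero differences (with sign): -7, +7, -5, -1, -5, -2, +9, +2
Step 2: Count signs: positive = 3, negative = 5.
Step 3: Under H0: P(positive) = 0.5, so the number of positives S ~ Bin(8, 0.5).
Step 4: Two-sided exact p-value = sum of Bin(8,0.5) probabilities at or below the observed probability = 0.726562.
Step 5: alpha = 0.1. fail to reject H0.

n_eff = 8, pos = 3, neg = 5, p = 0.726562, fail to reject H0.


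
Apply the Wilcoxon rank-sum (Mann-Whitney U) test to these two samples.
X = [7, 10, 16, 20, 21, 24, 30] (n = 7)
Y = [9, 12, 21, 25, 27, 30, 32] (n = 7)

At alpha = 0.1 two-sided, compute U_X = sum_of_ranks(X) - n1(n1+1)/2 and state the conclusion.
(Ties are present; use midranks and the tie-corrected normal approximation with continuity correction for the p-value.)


Step 1: Combine and sort all 14 observations; assign midranks.
sorted (value, group): (7,X), (9,Y), (10,X), (12,Y), (16,X), (20,X), (21,X), (21,Y), (24,X), (25,Y), (27,Y), (30,X), (30,Y), (32,Y)
ranks: 7->1, 9->2, 10->3, 12->4, 16->5, 20->6, 21->7.5, 21->7.5, 24->9, 25->10, 27->11, 30->12.5, 30->12.5, 32->14
Step 2: Rank sum for X: R1 = 1 + 3 + 5 + 6 + 7.5 + 9 + 12.5 = 44.
Step 3: U_X = R1 - n1(n1+1)/2 = 44 - 7*8/2 = 44 - 28 = 16.
       U_Y = n1*n2 - U_X = 49 - 16 = 33.
Step 4: Ties are present, so use the tie-corrected normal approximation (with continuity correction) for the p-value.
Step 5: p-value = 0.305620; compare to alpha = 0.1. fail to reject H0.

U_X = 16, p = 0.305620, fail to reject H0 at alpha = 0.1.


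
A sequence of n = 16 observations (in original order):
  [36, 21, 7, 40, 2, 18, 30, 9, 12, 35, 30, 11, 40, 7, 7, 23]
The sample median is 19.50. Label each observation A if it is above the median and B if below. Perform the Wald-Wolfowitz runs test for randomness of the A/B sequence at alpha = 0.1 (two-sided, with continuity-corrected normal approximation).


Step 1: Compute median = 19.50; label A = above, B = below.
Labels in order: AABABBABBAABABBA  (n_A = 8, n_B = 8)
Step 2: Count runs R = 11.
Step 3: Under H0 (random ordering), E[R] = 2*n_A*n_B/(n_A+n_B) + 1 = 2*8*8/16 + 1 = 9.0000.
        Var[R] = 2*n_A*n_B*(2*n_A*n_B - n_A - n_B) / ((n_A+n_B)^2 * (n_A+n_B-1)) = 14336/3840 = 3.7333.
        SD[R] = 1.9322.
Step 4: Continuity-corrected z = (R - 0.5 - E[R]) / SD[R] = (11 - 0.5 - 9.0000) / 1.9322 = 0.7763.
Step 5: Two-sided p-value via normal approximation = 2*(1 - Phi(|z|)) = 0.437558.
Step 6: alpha = 0.1. fail to reject H0.

R = 11, z = 0.7763, p = 0.437558, fail to reject H0.


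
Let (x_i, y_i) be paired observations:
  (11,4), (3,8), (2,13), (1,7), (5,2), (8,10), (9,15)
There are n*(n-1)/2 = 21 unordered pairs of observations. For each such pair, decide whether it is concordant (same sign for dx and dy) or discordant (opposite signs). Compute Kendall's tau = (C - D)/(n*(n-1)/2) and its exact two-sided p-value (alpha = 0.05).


Step 1: Enumerate the 21 unordered pairs (i,j) with i<j and classify each by sign(x_j-x_i) * sign(y_j-y_i).
  (1,2):dx=-8,dy=+4->D; (1,3):dx=-9,dy=+9->D; (1,4):dx=-10,dy=+3->D; (1,5):dx=-6,dy=-2->C
  (1,6):dx=-3,dy=+6->D; (1,7):dx=-2,dy=+11->D; (2,3):dx=-1,dy=+5->D; (2,4):dx=-2,dy=-1->C
  (2,5):dx=+2,dy=-6->D; (2,6):dx=+5,dy=+2->C; (2,7):dx=+6,dy=+7->C; (3,4):dx=-1,dy=-6->C
  (3,5):dx=+3,dy=-11->D; (3,6):dx=+6,dy=-3->D; (3,7):dx=+7,dy=+2->C; (4,5):dx=+4,dy=-5->D
  (4,6):dx=+7,dy=+3->C; (4,7):dx=+8,dy=+8->C; (5,6):dx=+3,dy=+8->C; (5,7):dx=+4,dy=+13->C
  (6,7):dx=+1,dy=+5->C
Step 2: C = 11, D = 10, total pairs = 21.
Step 3: tau = (C - D)/(n(n-1)/2) = (11 - 10)/21 = 0.047619.
Step 4: Exact two-sided p-value (enumerate n! = 5040 permutations of y under H0): p = 1.000000.
Step 5: alpha = 0.05. fail to reject H0.

tau_b = 0.0476 (C=11, D=10), p = 1.000000, fail to reject H0.


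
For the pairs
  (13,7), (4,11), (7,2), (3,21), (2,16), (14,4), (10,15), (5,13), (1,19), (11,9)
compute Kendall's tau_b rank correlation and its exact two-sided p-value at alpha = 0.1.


Step 1: Enumerate the 45 unordered pairs (i,j) with i<j and classify each by sign(x_j-x_i) * sign(y_j-y_i).
  (1,2):dx=-9,dy=+4->D; (1,3):dx=-6,dy=-5->C; (1,4):dx=-10,dy=+14->D; (1,5):dx=-11,dy=+9->D
  (1,6):dx=+1,dy=-3->D; (1,7):dx=-3,dy=+8->D; (1,8):dx=-8,dy=+6->D; (1,9):dx=-12,dy=+12->D
  (1,10):dx=-2,dy=+2->D; (2,3):dx=+3,dy=-9->D; (2,4):dx=-1,dy=+10->D; (2,5):dx=-2,dy=+5->D
  (2,6):dx=+10,dy=-7->D; (2,7):dx=+6,dy=+4->C; (2,8):dx=+1,dy=+2->C; (2,9):dx=-3,dy=+8->D
  (2,10):dx=+7,dy=-2->D; (3,4):dx=-4,dy=+19->D; (3,5):dx=-5,dy=+14->D; (3,6):dx=+7,dy=+2->C
  (3,7):dx=+3,dy=+13->C; (3,8):dx=-2,dy=+11->D; (3,9):dx=-6,dy=+17->D; (3,10):dx=+4,dy=+7->C
  (4,5):dx=-1,dy=-5->C; (4,6):dx=+11,dy=-17->D; (4,7):dx=+7,dy=-6->D; (4,8):dx=+2,dy=-8->D
  (4,9):dx=-2,dy=-2->C; (4,10):dx=+8,dy=-12->D; (5,6):dx=+12,dy=-12->D; (5,7):dx=+8,dy=-1->D
  (5,8):dx=+3,dy=-3->D; (5,9):dx=-1,dy=+3->D; (5,10):dx=+9,dy=-7->D; (6,7):dx=-4,dy=+11->D
  (6,8):dx=-9,dy=+9->D; (6,9):dx=-13,dy=+15->D; (6,10):dx=-3,dy=+5->D; (7,8):dx=-5,dy=-2->C
  (7,9):dx=-9,dy=+4->D; (7,10):dx=+1,dy=-6->D; (8,9):dx=-4,dy=+6->D; (8,10):dx=+6,dy=-4->D
  (9,10):dx=+10,dy=-10->D
Step 2: C = 9, D = 36, total pairs = 45.
Step 3: tau = (C - D)/(n(n-1)/2) = (9 - 36)/45 = -0.600000.
Step 4: Exact two-sided p-value (enumerate n! = 3628800 permutations of y under H0): p = 0.016666.
Step 5: alpha = 0.1. reject H0.

tau_b = -0.6000 (C=9, D=36), p = 0.016666, reject H0.


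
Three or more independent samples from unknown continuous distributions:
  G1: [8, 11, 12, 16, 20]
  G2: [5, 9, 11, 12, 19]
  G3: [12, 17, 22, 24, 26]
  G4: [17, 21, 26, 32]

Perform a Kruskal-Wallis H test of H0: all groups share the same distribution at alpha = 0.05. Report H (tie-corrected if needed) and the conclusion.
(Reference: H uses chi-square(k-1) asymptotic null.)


Step 1: Combine all N = 19 observations and assign midranks.
sorted (value, group, rank): (5,G2,1), (8,G1,2), (9,G2,3), (11,G1,4.5), (11,G2,4.5), (12,G1,7), (12,G2,7), (12,G3,7), (16,G1,9), (17,G3,10.5), (17,G4,10.5), (19,G2,12), (20,G1,13), (21,G4,14), (22,G3,15), (24,G3,16), (26,G3,17.5), (26,G4,17.5), (32,G4,19)
Step 2: Sum ranks within each group.
R_1 = 35.5 (n_1 = 5)
R_2 = 27.5 (n_2 = 5)
R_3 = 66 (n_3 = 5)
R_4 = 61 (n_4 = 4)
Step 3: H = 12/(N(N+1)) * sum(R_i^2/n_i) - 3(N+1)
     = 12/(19*20) * (35.5^2/5 + 27.5^2/5 + 66^2/5 + 61^2/4) - 3*20
     = 0.031579 * 2204.75 - 60
     = 9.623684.
Step 4: Ties present; correction factor C = 1 - 42/(19^3 - 19) = 0.993860. Corrected H = 9.623684 / 0.993860 = 9.683142.
Step 5: Under H0, H ~ chi^2(3); p-value = 0.021461.
Step 6: alpha = 0.05. reject H0.

H = 9.6831, df = 3, p = 0.021461, reject H0.


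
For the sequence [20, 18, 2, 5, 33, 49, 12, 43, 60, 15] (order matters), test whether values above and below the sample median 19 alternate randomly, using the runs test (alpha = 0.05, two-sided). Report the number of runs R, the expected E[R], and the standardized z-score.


Step 1: Compute median = 19; label A = above, B = below.
Labels in order: ABBBAABAAB  (n_A = 5, n_B = 5)
Step 2: Count runs R = 6.
Step 3: Under H0 (random ordering), E[R] = 2*n_A*n_B/(n_A+n_B) + 1 = 2*5*5/10 + 1 = 6.0000.
        Var[R] = 2*n_A*n_B*(2*n_A*n_B - n_A - n_B) / ((n_A+n_B)^2 * (n_A+n_B-1)) = 2000/900 = 2.2222.
        SD[R] = 1.4907.
Step 4: R = E[R], so z = 0 with no continuity correction.
Step 5: Two-sided p-value via normal approximation = 2*(1 - Phi(|z|)) = 1.000000.
Step 6: alpha = 0.05. fail to reject H0.

R = 6, z = 0.0000, p = 1.000000, fail to reject H0.


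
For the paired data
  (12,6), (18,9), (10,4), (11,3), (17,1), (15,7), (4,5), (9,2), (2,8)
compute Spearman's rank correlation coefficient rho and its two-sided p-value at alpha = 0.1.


Step 1: Rank x and y separately (midranks; no ties here).
rank(x): 12->6, 18->9, 10->4, 11->5, 17->8, 15->7, 4->2, 9->3, 2->1
rank(y): 6->6, 9->9, 4->4, 3->3, 1->1, 7->7, 5->5, 2->2, 8->8
Step 2: d_i = R_x(i) - R_y(i); compute d_i^2.
  (6-6)^2=0, (9-9)^2=0, (4-4)^2=0, (5-3)^2=4, (8-1)^2=49, (7-7)^2=0, (2-5)^2=9, (3-2)^2=1, (1-8)^2=49
sum(d^2) = 112.
Step 3: rho = 1 - 6*112 / (9*(9^2 - 1)) = 1 - 672/720 = 0.066667.
Step 4: Under H0, t = rho * sqrt((n-2)/(1-rho^2)) = 0.1768 ~ t(7).
Step 5: Two-sided p-value from the t-distribution with 7 df = 0.864690.
Step 6: alpha = 0.1. fail to reject H0.

rho = 0.0667, p = 0.864690, fail to reject H0 at alpha = 0.1.


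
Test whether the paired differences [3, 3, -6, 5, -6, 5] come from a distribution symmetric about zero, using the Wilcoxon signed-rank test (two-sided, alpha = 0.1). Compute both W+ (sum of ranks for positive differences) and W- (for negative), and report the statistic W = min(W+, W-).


Step 1: Drop any zero differences (none here) and take |d_i|.
|d| = [3, 3, 6, 5, 6, 5]
Step 2: Midrank |d_i| (ties get averaged ranks).
ranks: |3|->1.5, |3|->1.5, |6|->5.5, |5|->3.5, |6|->5.5, |5|->3.5
Step 3: Attach original signs; sum ranks with positive sign and with negative sign.
W+ = 1.5 + 1.5 + 3.5 + 3.5 = 10
W- = 5.5 + 5.5 = 11
(Check: W+ + W- = 21 should equal n(n+1)/2 = 21.)
Step 4: Test statistic W = min(W+, W-) = 10.
Step 5: Ties in |d|, so use the tie-corrected normal approximation.
        E[W] = n(n+1)/4 = 6*7/4 = 10.5.
        Tie groups: |d|=3 (t=2), |d|=5 (t=2), |d|=6 (t=2); sum(t^3 - t) = 18.
        Var[W] = n(n+1)(2n+1)/24 - sum(t^3-t)/48 = 546/24 - 18/48 = 22.375.
        z = (W - E[W]) / sqrt(Var[W]) = (10 - 10.5) / 4.7302 = -0.1057.
        Two-sided p = 2*Phi(z) = 0.915818.
Step 6: alpha = 0.1. fail to reject H0.

W+ = 10, W- = 11, W = min = 10, p = 0.915818, fail to reject H0.


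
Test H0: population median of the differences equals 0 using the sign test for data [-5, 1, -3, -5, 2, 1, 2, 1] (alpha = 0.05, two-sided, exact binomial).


Step 1: Discard zero differences. Original n = 8; n_eff = number of nonzero differences = 8.
Nonzero differences (with sign): -5, +1, -3, -5, +2, +1, +2, +1
Step 2: Count signs: positive = 5, negative = 3.
Step 3: Under H0: P(positive) = 0.5, so the number of positives S ~ Bin(8, 0.5).
Step 4: Two-sided exact p-value = sum of Bin(8,0.5) probabilities at or below the observed probability = 0.726562.
Step 5: alpha = 0.05. fail to reject H0.

n_eff = 8, pos = 5, neg = 3, p = 0.726562, fail to reject H0.


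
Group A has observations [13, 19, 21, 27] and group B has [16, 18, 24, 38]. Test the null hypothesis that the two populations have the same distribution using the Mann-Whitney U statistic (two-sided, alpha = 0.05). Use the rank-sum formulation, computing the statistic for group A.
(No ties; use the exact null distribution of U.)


Step 1: Combine and sort all 8 observations; assign midranks.
sorted (value, group): (13,X), (16,Y), (18,Y), (19,X), (21,X), (24,Y), (27,X), (38,Y)
ranks: 13->1, 16->2, 18->3, 19->4, 21->5, 24->6, 27->7, 38->8
Step 2: Rank sum for X: R1 = 1 + 4 + 5 + 7 = 17.
Step 3: U_X = R1 - n1(n1+1)/2 = 17 - 4*5/2 = 17 - 10 = 7.
       U_Y = n1*n2 - U_X = 16 - 7 = 9.
Step 4: No ties, so the exact null distribution of U (based on enumerating the C(8,4) = 70 equally likely rank assignments) gives the two-sided p-value.
Step 5: p-value = 0.885714; compare to alpha = 0.05. fail to reject H0.

U_X = 7, p = 0.885714, fail to reject H0 at alpha = 0.05.


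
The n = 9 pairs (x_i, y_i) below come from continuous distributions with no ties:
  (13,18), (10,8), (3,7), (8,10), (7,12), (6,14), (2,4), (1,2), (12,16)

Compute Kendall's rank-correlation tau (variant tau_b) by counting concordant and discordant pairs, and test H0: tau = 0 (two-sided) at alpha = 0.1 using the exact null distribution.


Step 1: Enumerate the 36 unordered pairs (i,j) with i<j and classify each by sign(x_j-x_i) * sign(y_j-y_i).
  (1,2):dx=-3,dy=-10->C; (1,3):dx=-10,dy=-11->C; (1,4):dx=-5,dy=-8->C; (1,5):dx=-6,dy=-6->C
  (1,6):dx=-7,dy=-4->C; (1,7):dx=-11,dy=-14->C; (1,8):dx=-12,dy=-16->C; (1,9):dx=-1,dy=-2->C
  (2,3):dx=-7,dy=-1->C; (2,4):dx=-2,dy=+2->D; (2,5):dx=-3,dy=+4->D; (2,6):dx=-4,dy=+6->D
  (2,7):dx=-8,dy=-4->C; (2,8):dx=-9,dy=-6->C; (2,9):dx=+2,dy=+8->C; (3,4):dx=+5,dy=+3->C
  (3,5):dx=+4,dy=+5->C; (3,6):dx=+3,dy=+7->C; (3,7):dx=-1,dy=-3->C; (3,8):dx=-2,dy=-5->C
  (3,9):dx=+9,dy=+9->C; (4,5):dx=-1,dy=+2->D; (4,6):dx=-2,dy=+4->D; (4,7):dx=-6,dy=-6->C
  (4,8):dx=-7,dy=-8->C; (4,9):dx=+4,dy=+6->C; (5,6):dx=-1,dy=+2->D; (5,7):dx=-5,dy=-8->C
  (5,8):dx=-6,dy=-10->C; (5,9):dx=+5,dy=+4->C; (6,7):dx=-4,dy=-10->C; (6,8):dx=-5,dy=-12->C
  (6,9):dx=+6,dy=+2->C; (7,8):dx=-1,dy=-2->C; (7,9):dx=+10,dy=+12->C; (8,9):dx=+11,dy=+14->C
Step 2: C = 30, D = 6, total pairs = 36.
Step 3: tau = (C - D)/(n(n-1)/2) = (30 - 6)/36 = 0.666667.
Step 4: Exact two-sided p-value (enumerate n! = 362880 permutations of y under H0): p = 0.012665.
Step 5: alpha = 0.1. reject H0.

tau_b = 0.6667 (C=30, D=6), p = 0.012665, reject H0.


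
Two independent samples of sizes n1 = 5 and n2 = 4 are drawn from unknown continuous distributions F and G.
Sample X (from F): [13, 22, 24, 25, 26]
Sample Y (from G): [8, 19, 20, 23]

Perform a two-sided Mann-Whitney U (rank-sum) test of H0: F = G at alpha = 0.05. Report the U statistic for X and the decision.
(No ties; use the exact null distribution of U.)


Step 1: Combine and sort all 9 observations; assign midranks.
sorted (value, group): (8,Y), (13,X), (19,Y), (20,Y), (22,X), (23,Y), (24,X), (25,X), (26,X)
ranks: 8->1, 13->2, 19->3, 20->4, 22->5, 23->6, 24->7, 25->8, 26->9
Step 2: Rank sum for X: R1 = 2 + 5 + 7 + 8 + 9 = 31.
Step 3: U_X = R1 - n1(n1+1)/2 = 31 - 5*6/2 = 31 - 15 = 16.
       U_Y = n1*n2 - U_X = 20 - 16 = 4.
Step 4: No ties, so the exact null distribution of U (based on enumerating the C(9,5) = 126 equally likely rank assignments) gives the two-sided p-value.
Step 5: p-value = 0.190476; compare to alpha = 0.05. fail to reject H0.

U_X = 16, p = 0.190476, fail to reject H0 at alpha = 0.05.


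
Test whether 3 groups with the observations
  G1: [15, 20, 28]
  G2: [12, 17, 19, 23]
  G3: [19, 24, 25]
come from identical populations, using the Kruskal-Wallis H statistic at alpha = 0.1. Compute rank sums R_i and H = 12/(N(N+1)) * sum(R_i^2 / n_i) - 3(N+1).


Step 1: Combine all N = 10 observations and assign midranks.
sorted (value, group, rank): (12,G2,1), (15,G1,2), (17,G2,3), (19,G2,4.5), (19,G3,4.5), (20,G1,6), (23,G2,7), (24,G3,8), (25,G3,9), (28,G1,10)
Step 2: Sum ranks within each group.
R_1 = 18 (n_1 = 3)
R_2 = 15.5 (n_2 = 4)
R_3 = 21.5 (n_3 = 3)
Step 3: H = 12/(N(N+1)) * sum(R_i^2/n_i) - 3(N+1)
     = 12/(10*11) * (18^2/3 + 15.5^2/4 + 21.5^2/3) - 3*11
     = 0.109091 * 322.146 - 33
     = 2.143182.
Step 4: Ties present; correction factor C = 1 - 6/(10^3 - 10) = 0.993939. Corrected H = 2.143182 / 0.993939 = 2.156250.
Step 5: Under H0, H ~ chi^2(2); p-value = 0.340233.
Step 6: alpha = 0.1. fail to reject H0.

H = 2.1563, df = 2, p = 0.340233, fail to reject H0.


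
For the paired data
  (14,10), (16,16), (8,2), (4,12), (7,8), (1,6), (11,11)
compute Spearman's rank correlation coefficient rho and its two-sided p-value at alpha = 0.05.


Step 1: Rank x and y separately (midranks; no ties here).
rank(x): 14->6, 16->7, 8->4, 4->2, 7->3, 1->1, 11->5
rank(y): 10->4, 16->7, 2->1, 12->6, 8->3, 6->2, 11->5
Step 2: d_i = R_x(i) - R_y(i); compute d_i^2.
  (6-4)^2=4, (7-7)^2=0, (4-1)^2=9, (2-6)^2=16, (3-3)^2=0, (1-2)^2=1, (5-5)^2=0
sum(d^2) = 30.
Step 3: rho = 1 - 6*30 / (7*(7^2 - 1)) = 1 - 180/336 = 0.464286.
Step 4: Under H0, t = rho * sqrt((n-2)/(1-rho^2)) = 1.1722 ~ t(5).
Step 5: Two-sided p-value from the t-distribution with 5 df = 0.293934.
Step 6: alpha = 0.05. fail to reject H0.

rho = 0.4643, p = 0.293934, fail to reject H0 at alpha = 0.05.


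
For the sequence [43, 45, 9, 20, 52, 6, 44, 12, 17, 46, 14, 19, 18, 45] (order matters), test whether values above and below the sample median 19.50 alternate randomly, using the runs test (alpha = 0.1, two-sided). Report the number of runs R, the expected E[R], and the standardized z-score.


Step 1: Compute median = 19.50; label A = above, B = below.
Labels in order: AABAABABBABBBA  (n_A = 7, n_B = 7)
Step 2: Count runs R = 9.
Step 3: Under H0 (random ordering), E[R] = 2*n_A*n_B/(n_A+n_B) + 1 = 2*7*7/14 + 1 = 8.0000.
        Var[R] = 2*n_A*n_B*(2*n_A*n_B - n_A - n_B) / ((n_A+n_B)^2 * (n_A+n_B-1)) = 8232/2548 = 3.2308.
        SD[R] = 1.7974.
Step 4: Continuity-corrected z = (R - 0.5 - E[R]) / SD[R] = (9 - 0.5 - 8.0000) / 1.7974 = 0.2782.
Step 5: Two-sided p-value via normal approximation = 2*(1 - Phi(|z|)) = 0.780879.
Step 6: alpha = 0.1. fail to reject H0.

R = 9, z = 0.2782, p = 0.780879, fail to reject H0.


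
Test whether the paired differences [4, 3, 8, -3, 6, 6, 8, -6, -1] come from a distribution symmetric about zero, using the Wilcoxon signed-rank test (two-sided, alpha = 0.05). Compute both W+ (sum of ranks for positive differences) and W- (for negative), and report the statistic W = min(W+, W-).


Step 1: Drop any zero differences (none here) and take |d_i|.
|d| = [4, 3, 8, 3, 6, 6, 8, 6, 1]
Step 2: Midrank |d_i| (ties get averaged ranks).
ranks: |4|->4, |3|->2.5, |8|->8.5, |3|->2.5, |6|->6, |6|->6, |8|->8.5, |6|->6, |1|->1
Step 3: Attach original signs; sum ranks with positive sign and with negative sign.
W+ = 4 + 2.5 + 8.5 + 6 + 6 + 8.5 = 35.5
W- = 2.5 + 6 + 1 = 9.5
(Check: W+ + W- = 45 should equal n(n+1)/2 = 45.)
Step 4: Test statistic W = min(W+, W-) = 9.5.
Step 5: Ties in |d|, so use the tie-corrected normal approximation.
        E[W] = n(n+1)/4 = 9*10/4 = 22.5.
        Tie groups: |d|=3 (t=2), |d|=6 (t=3), |d|=8 (t=2); sum(t^3 - t) = 36.
        Var[W] = n(n+1)(2n+1)/24 - sum(t^3-t)/48 = 1710/24 - 36/48 = 70.5.
        z = (W - E[W]) / sqrt(Var[W]) = (9.5 - 22.5) / 8.3964 = -1.5483.
        Two-sided p = 2*Phi(z) = 0.121556.
Step 6: alpha = 0.05. fail to reject H0.

W+ = 35.5, W- = 9.5, W = min = 9.5, p = 0.121556, fail to reject H0.


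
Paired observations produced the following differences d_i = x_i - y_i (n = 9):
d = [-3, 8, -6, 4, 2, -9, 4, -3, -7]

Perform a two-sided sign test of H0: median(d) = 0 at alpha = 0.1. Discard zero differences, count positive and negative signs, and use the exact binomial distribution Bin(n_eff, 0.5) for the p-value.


Step 1: Discard zero differences. Original n = 9; n_eff = number of nonzero differences = 9.
Nonzero differences (with sign): -3, +8, -6, +4, +2, -9, +4, -3, -7
Step 2: Count signs: positive = 4, negative = 5.
Step 3: Under H0: P(positive) = 0.5, so the number of positives S ~ Bin(9, 0.5).
Step 4: Two-sided exact p-value = sum of Bin(9,0.5) probabilities at or below the observed probability = 1.000000.
Step 5: alpha = 0.1. fail to reject H0.

n_eff = 9, pos = 4, neg = 5, p = 1.000000, fail to reject H0.


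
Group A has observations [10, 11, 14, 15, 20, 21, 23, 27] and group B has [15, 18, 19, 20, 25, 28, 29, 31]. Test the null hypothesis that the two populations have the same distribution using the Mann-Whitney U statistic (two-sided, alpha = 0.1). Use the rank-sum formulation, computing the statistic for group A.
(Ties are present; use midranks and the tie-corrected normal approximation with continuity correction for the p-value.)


Step 1: Combine and sort all 16 observations; assign midranks.
sorted (value, group): (10,X), (11,X), (14,X), (15,X), (15,Y), (18,Y), (19,Y), (20,X), (20,Y), (21,X), (23,X), (25,Y), (27,X), (28,Y), (29,Y), (31,Y)
ranks: 10->1, 11->2, 14->3, 15->4.5, 15->4.5, 18->6, 19->7, 20->8.5, 20->8.5, 21->10, 23->11, 25->12, 27->13, 28->14, 29->15, 31->16
Step 2: Rank sum for X: R1 = 1 + 2 + 3 + 4.5 + 8.5 + 10 + 11 + 13 = 53.
Step 3: U_X = R1 - n1(n1+1)/2 = 53 - 8*9/2 = 53 - 36 = 17.
       U_Y = n1*n2 - U_X = 64 - 17 = 47.
Step 4: Ties are present, so use the tie-corrected normal approximation (with continuity correction) for the p-value.
Step 5: p-value = 0.127247; compare to alpha = 0.1. fail to reject H0.

U_X = 17, p = 0.127247, fail to reject H0 at alpha = 0.1.


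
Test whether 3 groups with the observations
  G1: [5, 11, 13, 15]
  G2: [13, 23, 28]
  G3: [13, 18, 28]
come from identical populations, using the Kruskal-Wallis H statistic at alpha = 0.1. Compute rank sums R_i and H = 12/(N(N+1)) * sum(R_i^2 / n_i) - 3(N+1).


Step 1: Combine all N = 10 observations and assign midranks.
sorted (value, group, rank): (5,G1,1), (11,G1,2), (13,G1,4), (13,G2,4), (13,G3,4), (15,G1,6), (18,G3,7), (23,G2,8), (28,G2,9.5), (28,G3,9.5)
Step 2: Sum ranks within each group.
R_1 = 13 (n_1 = 4)
R_2 = 21.5 (n_2 = 3)
R_3 = 20.5 (n_3 = 3)
Step 3: H = 12/(N(N+1)) * sum(R_i^2/n_i) - 3(N+1)
     = 12/(10*11) * (13^2/4 + 21.5^2/3 + 20.5^2/3) - 3*11
     = 0.109091 * 336.417 - 33
     = 3.700000.
Step 4: Ties present; correction factor C = 1 - 30/(10^3 - 10) = 0.969697. Corrected H = 3.700000 / 0.969697 = 3.815625.
Step 5: Under H0, H ~ chi^2(2); p-value = 0.148405.
Step 6: alpha = 0.1. fail to reject H0.

H = 3.8156, df = 2, p = 0.148405, fail to reject H0.


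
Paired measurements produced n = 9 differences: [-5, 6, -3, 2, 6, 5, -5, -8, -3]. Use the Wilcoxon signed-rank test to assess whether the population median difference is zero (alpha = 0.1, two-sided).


Step 1: Drop any zero differences (none here) and take |d_i|.
|d| = [5, 6, 3, 2, 6, 5, 5, 8, 3]
Step 2: Midrank |d_i| (ties get averaged ranks).
ranks: |5|->5, |6|->7.5, |3|->2.5, |2|->1, |6|->7.5, |5|->5, |5|->5, |8|->9, |3|->2.5
Step 3: Attach original signs; sum ranks with positive sign and with negative sign.
W+ = 7.5 + 1 + 7.5 + 5 = 21
W- = 5 + 2.5 + 5 + 9 + 2.5 = 24
(Check: W+ + W- = 45 should equal n(n+1)/2 = 45.)
Step 4: Test statistic W = min(W+, W-) = 21.
Step 5: Ties in |d|, so use the tie-corrected normal approximation.
        E[W] = n(n+1)/4 = 9*10/4 = 22.5.
        Tie groups: |d|=3 (t=2), |d|=5 (t=3), |d|=6 (t=2); sum(t^3 - t) = 36.
        Var[W] = n(n+1)(2n+1)/24 - sum(t^3-t)/48 = 1710/24 - 36/48 = 70.5.
        z = (W - E[W]) / sqrt(Var[W]) = (21 - 22.5) / 8.3964 = -0.1786.
        Two-sided p = 2*Phi(z) = 0.858215.
Step 6: alpha = 0.1. fail to reject H0.

W+ = 21, W- = 24, W = min = 21, p = 0.858215, fail to reject H0.


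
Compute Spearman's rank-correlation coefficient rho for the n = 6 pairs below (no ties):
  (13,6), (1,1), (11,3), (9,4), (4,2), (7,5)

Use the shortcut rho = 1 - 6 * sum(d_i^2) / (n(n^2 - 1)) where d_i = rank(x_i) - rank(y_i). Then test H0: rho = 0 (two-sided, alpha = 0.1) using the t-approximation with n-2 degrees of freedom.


Step 1: Rank x and y separately (midranks; no ties here).
rank(x): 13->6, 1->1, 11->5, 9->4, 4->2, 7->3
rank(y): 6->6, 1->1, 3->3, 4->4, 2->2, 5->5
Step 2: d_i = R_x(i) - R_y(i); compute d_i^2.
  (6-6)^2=0, (1-1)^2=0, (5-3)^2=4, (4-4)^2=0, (2-2)^2=0, (3-5)^2=4
sum(d^2) = 8.
Step 3: rho = 1 - 6*8 / (6*(6^2 - 1)) = 1 - 48/210 = 0.771429.
Step 4: Under H0, t = rho * sqrt((n-2)/(1-rho^2)) = 2.4247 ~ t(4).
Step 5: Two-sided p-value from the t-distribution with 4 df = 0.072397.
Step 6: alpha = 0.1. reject H0.

rho = 0.7714, p = 0.072397, reject H0 at alpha = 0.1.


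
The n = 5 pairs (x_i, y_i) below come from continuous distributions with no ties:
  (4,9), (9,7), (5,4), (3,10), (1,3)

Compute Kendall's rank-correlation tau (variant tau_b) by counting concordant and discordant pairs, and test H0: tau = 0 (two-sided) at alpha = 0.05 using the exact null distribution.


Step 1: Enumerate the 10 unordered pairs (i,j) with i<j and classify each by sign(x_j-x_i) * sign(y_j-y_i).
  (1,2):dx=+5,dy=-2->D; (1,3):dx=+1,dy=-5->D; (1,4):dx=-1,dy=+1->D; (1,5):dx=-3,dy=-6->C
  (2,3):dx=-4,dy=-3->C; (2,4):dx=-6,dy=+3->D; (2,5):dx=-8,dy=-4->C; (3,4):dx=-2,dy=+6->D
  (3,5):dx=-4,dy=-1->C; (4,5):dx=-2,dy=-7->C
Step 2: C = 5, D = 5, total pairs = 10.
Step 3: tau = (C - D)/(n(n-1)/2) = (5 - 5)/10 = 0.000000.
Step 4: Exact two-sided p-value (enumerate n! = 120 permutations of y under H0): p = 1.000000.
Step 5: alpha = 0.05. fail to reject H0.

tau_b = 0.0000 (C=5, D=5), p = 1.000000, fail to reject H0.


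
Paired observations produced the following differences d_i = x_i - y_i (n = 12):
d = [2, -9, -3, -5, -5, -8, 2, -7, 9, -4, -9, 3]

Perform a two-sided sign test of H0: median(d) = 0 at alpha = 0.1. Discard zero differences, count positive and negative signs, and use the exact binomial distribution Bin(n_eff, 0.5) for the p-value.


Step 1: Discard zero differences. Original n = 12; n_eff = number of nonzero differences = 12.
Nonzero differences (with sign): +2, -9, -3, -5, -5, -8, +2, -7, +9, -4, -9, +3
Step 2: Count signs: positive = 4, negative = 8.
Step 3: Under H0: P(positive) = 0.5, so the number of positives S ~ Bin(12, 0.5).
Step 4: Two-sided exact p-value = sum of Bin(12,0.5) probabilities at or below the observed probability = 0.387695.
Step 5: alpha = 0.1. fail to reject H0.

n_eff = 12, pos = 4, neg = 8, p = 0.387695, fail to reject H0.


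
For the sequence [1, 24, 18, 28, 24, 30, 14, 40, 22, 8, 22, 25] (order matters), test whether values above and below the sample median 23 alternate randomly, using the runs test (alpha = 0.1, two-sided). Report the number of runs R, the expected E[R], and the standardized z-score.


Step 1: Compute median = 23; label A = above, B = below.
Labels in order: BABAAABABBBA  (n_A = 6, n_B = 6)
Step 2: Count runs R = 8.
Step 3: Under H0 (random ordering), E[R] = 2*n_A*n_B/(n_A+n_B) + 1 = 2*6*6/12 + 1 = 7.0000.
        Var[R] = 2*n_A*n_B*(2*n_A*n_B - n_A - n_B) / ((n_A+n_B)^2 * (n_A+n_B-1)) = 4320/1584 = 2.7273.
        SD[R] = 1.6514.
Step 4: Continuity-corrected z = (R - 0.5 - E[R]) / SD[R] = (8 - 0.5 - 7.0000) / 1.6514 = 0.3028.
Step 5: Two-sided p-value via normal approximation = 2*(1 - Phi(|z|)) = 0.762069.
Step 6: alpha = 0.1. fail to reject H0.

R = 8, z = 0.3028, p = 0.762069, fail to reject H0.


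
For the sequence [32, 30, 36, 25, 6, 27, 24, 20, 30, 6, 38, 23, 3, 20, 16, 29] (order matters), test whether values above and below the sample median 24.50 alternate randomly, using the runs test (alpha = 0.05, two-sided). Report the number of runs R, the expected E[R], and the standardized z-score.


Step 1: Compute median = 24.50; label A = above, B = below.
Labels in order: AAAABABBABABBBBA  (n_A = 8, n_B = 8)
Step 2: Count runs R = 9.
Step 3: Under H0 (random ordering), E[R] = 2*n_A*n_B/(n_A+n_B) + 1 = 2*8*8/16 + 1 = 9.0000.
        Var[R] = 2*n_A*n_B*(2*n_A*n_B - n_A - n_B) / ((n_A+n_B)^2 * (n_A+n_B-1)) = 14336/3840 = 3.7333.
        SD[R] = 1.9322.
Step 4: R = E[R], so z = 0 with no continuity correction.
Step 5: Two-sided p-value via normal approximation = 2*(1 - Phi(|z|)) = 1.000000.
Step 6: alpha = 0.05. fail to reject H0.

R = 9, z = 0.0000, p = 1.000000, fail to reject H0.


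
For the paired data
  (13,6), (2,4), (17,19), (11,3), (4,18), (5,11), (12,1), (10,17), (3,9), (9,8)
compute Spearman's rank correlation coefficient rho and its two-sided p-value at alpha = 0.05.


Step 1: Rank x and y separately (midranks; no ties here).
rank(x): 13->9, 2->1, 17->10, 11->7, 4->3, 5->4, 12->8, 10->6, 3->2, 9->5
rank(y): 6->4, 4->3, 19->10, 3->2, 18->9, 11->7, 1->1, 17->8, 9->6, 8->5
Step 2: d_i = R_x(i) - R_y(i); compute d_i^2.
  (9-4)^2=25, (1-3)^2=4, (10-10)^2=0, (7-2)^2=25, (3-9)^2=36, (4-7)^2=9, (8-1)^2=49, (6-8)^2=4, (2-6)^2=16, (5-5)^2=0
sum(d^2) = 168.
Step 3: rho = 1 - 6*168 / (10*(10^2 - 1)) = 1 - 1008/990 = -0.018182.
Step 4: Under H0, t = rho * sqrt((n-2)/(1-rho^2)) = -0.0514 ~ t(8).
Step 5: Two-sided p-value from the t-distribution with 8 df = 0.960240.
Step 6: alpha = 0.05. fail to reject H0.

rho = -0.0182, p = 0.960240, fail to reject H0 at alpha = 0.05.


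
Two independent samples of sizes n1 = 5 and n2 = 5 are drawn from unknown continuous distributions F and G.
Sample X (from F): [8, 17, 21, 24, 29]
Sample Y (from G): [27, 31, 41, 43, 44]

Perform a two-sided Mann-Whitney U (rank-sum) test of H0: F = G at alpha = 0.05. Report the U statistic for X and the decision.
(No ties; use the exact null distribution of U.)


Step 1: Combine and sort all 10 observations; assign midranks.
sorted (value, group): (8,X), (17,X), (21,X), (24,X), (27,Y), (29,X), (31,Y), (41,Y), (43,Y), (44,Y)
ranks: 8->1, 17->2, 21->3, 24->4, 27->5, 29->6, 31->7, 41->8, 43->9, 44->10
Step 2: Rank sum for X: R1 = 1 + 2 + 3 + 4 + 6 = 16.
Step 3: U_X = R1 - n1(n1+1)/2 = 16 - 5*6/2 = 16 - 15 = 1.
       U_Y = n1*n2 - U_X = 25 - 1 = 24.
Step 4: No ties, so the exact null distribution of U (based on enumerating the C(10,5) = 252 equally likely rank assignments) gives the two-sided p-value.
Step 5: p-value = 0.015873; compare to alpha = 0.05. reject H0.

U_X = 1, p = 0.015873, reject H0 at alpha = 0.05.


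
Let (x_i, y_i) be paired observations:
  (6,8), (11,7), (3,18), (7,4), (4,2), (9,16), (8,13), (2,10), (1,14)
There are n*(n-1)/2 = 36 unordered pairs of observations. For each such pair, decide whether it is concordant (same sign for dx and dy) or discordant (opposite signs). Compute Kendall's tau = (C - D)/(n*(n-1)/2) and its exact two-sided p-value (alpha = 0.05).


Step 1: Enumerate the 36 unordered pairs (i,j) with i<j and classify each by sign(x_j-x_i) * sign(y_j-y_i).
  (1,2):dx=+5,dy=-1->D; (1,3):dx=-3,dy=+10->D; (1,4):dx=+1,dy=-4->D; (1,5):dx=-2,dy=-6->C
  (1,6):dx=+3,dy=+8->C; (1,7):dx=+2,dy=+5->C; (1,8):dx=-4,dy=+2->D; (1,9):dx=-5,dy=+6->D
  (2,3):dx=-8,dy=+11->D; (2,4):dx=-4,dy=-3->C; (2,5):dx=-7,dy=-5->C; (2,6):dx=-2,dy=+9->D
  (2,7):dx=-3,dy=+6->D; (2,8):dx=-9,dy=+3->D; (2,9):dx=-10,dy=+7->D; (3,4):dx=+4,dy=-14->D
  (3,5):dx=+1,dy=-16->D; (3,6):dx=+6,dy=-2->D; (3,7):dx=+5,dy=-5->D; (3,8):dx=-1,dy=-8->C
  (3,9):dx=-2,dy=-4->C; (4,5):dx=-3,dy=-2->C; (4,6):dx=+2,dy=+12->C; (4,7):dx=+1,dy=+9->C
  (4,8):dx=-5,dy=+6->D; (4,9):dx=-6,dy=+10->D; (5,6):dx=+5,dy=+14->C; (5,7):dx=+4,dy=+11->C
  (5,8):dx=-2,dy=+8->D; (5,9):dx=-3,dy=+12->D; (6,7):dx=-1,dy=-3->C; (6,8):dx=-7,dy=-6->C
  (6,9):dx=-8,dy=-2->C; (7,8):dx=-6,dy=-3->C; (7,9):dx=-7,dy=+1->D; (8,9):dx=-1,dy=+4->D
Step 2: C = 16, D = 20, total pairs = 36.
Step 3: tau = (C - D)/(n(n-1)/2) = (16 - 20)/36 = -0.111111.
Step 4: Exact two-sided p-value (enumerate n! = 362880 permutations of y under H0): p = 0.761414.
Step 5: alpha = 0.05. fail to reject H0.

tau_b = -0.1111 (C=16, D=20), p = 0.761414, fail to reject H0.


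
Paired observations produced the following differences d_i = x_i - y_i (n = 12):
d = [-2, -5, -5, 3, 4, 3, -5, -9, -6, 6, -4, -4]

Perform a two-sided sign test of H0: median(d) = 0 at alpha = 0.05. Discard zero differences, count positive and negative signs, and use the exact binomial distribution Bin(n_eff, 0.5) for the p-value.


Step 1: Discard zero differences. Original n = 12; n_eff = number of nonzero differences = 12.
Nonzero differences (with sign): -2, -5, -5, +3, +4, +3, -5, -9, -6, +6, -4, -4
Step 2: Count signs: positive = 4, negative = 8.
Step 3: Under H0: P(positive) = 0.5, so the number of positives S ~ Bin(12, 0.5).
Step 4: Two-sided exact p-value = sum of Bin(12,0.5) probabilities at or below the observed probability = 0.387695.
Step 5: alpha = 0.05. fail to reject H0.

n_eff = 12, pos = 4, neg = 8, p = 0.387695, fail to reject H0.
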